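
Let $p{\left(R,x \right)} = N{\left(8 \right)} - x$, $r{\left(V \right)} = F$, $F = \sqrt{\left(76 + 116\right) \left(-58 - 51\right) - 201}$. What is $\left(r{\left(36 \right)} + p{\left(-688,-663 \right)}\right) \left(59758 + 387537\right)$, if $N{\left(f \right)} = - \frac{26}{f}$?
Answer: $\frac{1180411505}{4} + 447295 i \sqrt{21129} \approx 2.951 \cdot 10^{8} + 6.5018 \cdot 10^{7} i$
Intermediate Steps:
$F = i \sqrt{21129}$ ($F = \sqrt{192 \left(-109\right) - 201} = \sqrt{-20928 - 201} = \sqrt{-21129} = i \sqrt{21129} \approx 145.36 i$)
$r{\left(V \right)} = i \sqrt{21129}$
$p{\left(R,x \right)} = - \frac{13}{4} - x$ ($p{\left(R,x \right)} = - \frac{26}{8} - x = \left(-26\right) \frac{1}{8} - x = - \frac{13}{4} - x$)
$\left(r{\left(36 \right)} + p{\left(-688,-663 \right)}\right) \left(59758 + 387537\right) = \left(i \sqrt{21129} - - \frac{2639}{4}\right) \left(59758 + 387537\right) = \left(i \sqrt{21129} + \left(- \frac{13}{4} + 663\right)\right) 447295 = \left(i \sqrt{21129} + \frac{2639}{4}\right) 447295 = \left(\frac{2639}{4} + i \sqrt{21129}\right) 447295 = \frac{1180411505}{4} + 447295 i \sqrt{21129}$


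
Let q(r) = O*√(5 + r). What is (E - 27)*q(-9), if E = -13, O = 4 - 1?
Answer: -240*I ≈ -240.0*I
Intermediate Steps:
O = 3
q(r) = 3*√(5 + r)
(E - 27)*q(-9) = (-13 - 27)*(3*√(5 - 9)) = -120*√(-4) = -120*2*I = -240*I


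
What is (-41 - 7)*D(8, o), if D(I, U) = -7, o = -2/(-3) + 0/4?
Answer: 336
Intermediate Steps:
o = ⅔ (o = -2*(-⅓) + 0*(¼) = ⅔ + 0 = ⅔ ≈ 0.66667)
(-41 - 7)*D(8, o) = (-41 - 7)*(-7) = -48*(-7) = 336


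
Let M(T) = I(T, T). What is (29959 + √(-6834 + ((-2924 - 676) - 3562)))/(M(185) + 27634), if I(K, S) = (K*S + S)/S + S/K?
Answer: 29959/27821 + 2*I*√3499/27821 ≈ 1.0768 + 0.0042524*I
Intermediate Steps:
I(K, S) = S/K + (S + K*S)/S (I(K, S) = (S + K*S)/S + S/K = S/K + (S + K*S)/S)
M(T) = 2 + T (M(T) = 1 + T + T/T = 1 + T + 1 = 2 + T)
(29959 + √(-6834 + ((-2924 - 676) - 3562)))/(M(185) + 27634) = (29959 + √(-6834 + ((-2924 - 676) - 3562)))/((2 + 185) + 27634) = (29959 + √(-6834 + (-3600 - 3562)))/(187 + 27634) = (29959 + √(-6834 - 7162))/27821 = (29959 + √(-13996))*(1/27821) = (29959 + 2*I*√3499)*(1/27821) = 29959/27821 + 2*I*√3499/27821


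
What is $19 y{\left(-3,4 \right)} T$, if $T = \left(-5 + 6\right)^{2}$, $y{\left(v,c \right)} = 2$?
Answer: $38$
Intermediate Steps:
$T = 1$ ($T = 1^{2} = 1$)
$19 y{\left(-3,4 \right)} T = 19 \cdot 2 \cdot 1 = 38 \cdot 1 = 38$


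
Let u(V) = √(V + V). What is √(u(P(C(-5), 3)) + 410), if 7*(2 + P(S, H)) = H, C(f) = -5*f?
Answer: √(20090 + 7*I*√154)/7 ≈ 20.249 + 0.043776*I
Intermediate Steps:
P(S, H) = -2 + H/7
u(V) = √2*√V (u(V) = √(2*V) = √2*√V)
√(u(P(C(-5), 3)) + 410) = √(√2*√(-2 + (⅐)*3) + 410) = √(√2*√(-2 + 3/7) + 410) = √(√2*√(-11/7) + 410) = √(√2*(I*√77/7) + 410) = √(I*√154/7 + 410) = √(410 + I*√154/7)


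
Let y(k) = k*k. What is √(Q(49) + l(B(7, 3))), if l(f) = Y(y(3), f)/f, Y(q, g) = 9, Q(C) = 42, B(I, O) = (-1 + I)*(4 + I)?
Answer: 3*√2266/22 ≈ 6.4913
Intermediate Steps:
y(k) = k²
l(f) = 9/f
√(Q(49) + l(B(7, 3))) = √(42 + 9/(-4 + 7² + 3*7)) = √(42 + 9/(-4 + 49 + 21)) = √(42 + 9/66) = √(42 + 9*(1/66)) = √(42 + 3/22) = √(927/22) = 3*√2266/22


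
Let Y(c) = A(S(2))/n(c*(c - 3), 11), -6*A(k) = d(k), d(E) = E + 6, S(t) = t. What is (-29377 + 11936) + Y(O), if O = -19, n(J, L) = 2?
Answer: -52325/3 ≈ -17442.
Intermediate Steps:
d(E) = 6 + E
A(k) = -1 - k/6 (A(k) = -(6 + k)/6 = -1 - k/6)
Y(c) = -2/3 (Y(c) = (-1 - 1/6*2)/2 = (-1 - 1/3)*(1/2) = -4/3*1/2 = -2/3)
(-29377 + 11936) + Y(O) = (-29377 + 11936) - 2/3 = -17441 - 2/3 = -52325/3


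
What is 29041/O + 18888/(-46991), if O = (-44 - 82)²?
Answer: 21730607/15225084 ≈ 1.4273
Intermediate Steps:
O = 15876 (O = (-126)² = 15876)
29041/O + 18888/(-46991) = 29041/15876 + 18888/(-46991) = 29041*(1/15876) + 18888*(-1/46991) = 29041/15876 - 18888/46991 = 21730607/15225084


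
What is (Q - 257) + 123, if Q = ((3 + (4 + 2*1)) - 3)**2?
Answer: -98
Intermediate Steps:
Q = 36 (Q = ((3 + (4 + 2)) - 3)**2 = ((3 + 6) - 3)**2 = (9 - 3)**2 = 6**2 = 36)
(Q - 257) + 123 = (36 - 257) + 123 = -221 + 123 = -98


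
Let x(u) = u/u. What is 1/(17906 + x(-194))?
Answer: 1/17907 ≈ 5.5844e-5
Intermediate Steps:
x(u) = 1
1/(17906 + x(-194)) = 1/(17906 + 1) = 1/17907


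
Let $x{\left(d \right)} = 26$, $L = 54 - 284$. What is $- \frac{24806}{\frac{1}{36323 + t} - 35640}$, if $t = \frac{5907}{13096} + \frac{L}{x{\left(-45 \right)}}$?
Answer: $\frac{76681409268565}{110171951310976} \approx 0.69602$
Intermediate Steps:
$L = -230$ ($L = 54 - 284 = -230$)
$t = - \frac{1429249}{170248}$ ($t = \frac{5907}{13096} - \frac{230}{26} = 5907 \cdot \frac{1}{13096} - \frac{115}{13} = \frac{5907}{13096} - \frac{115}{13} = - \frac{1429249}{170248} \approx -8.3951$)
$- \frac{24806}{\frac{1}{36323 + t} - 35640} = - \frac{24806}{\frac{1}{36323 - \frac{1429249}{170248}} - 35640} = - \frac{24806}{\frac{1}{\frac{6182488855}{170248}} - 35640} = - \frac{24806}{\frac{170248}{6182488855} - 35640} = - \frac{24806}{- \frac{220343902621952}{6182488855}} = \left(-24806\right) \left(- \frac{6182488855}{220343902621952}\right) = \frac{76681409268565}{110171951310976}$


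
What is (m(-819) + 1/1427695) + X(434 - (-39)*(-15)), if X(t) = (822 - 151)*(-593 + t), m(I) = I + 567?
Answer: -713099387819/1427695 ≈ -4.9948e+5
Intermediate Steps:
m(I) = 567 + I
X(t) = -397903 + 671*t (X(t) = 671*(-593 + t) = -397903 + 671*t)
(m(-819) + 1/1427695) + X(434 - (-39)*(-15)) = ((567 - 819) + 1/1427695) + (-397903 + 671*(434 - (-39)*(-15))) = (-252 + 1/1427695) + (-397903 + 671*(434 - 1*585)) = -359779139/1427695 + (-397903 + 671*(434 - 585)) = -359779139/1427695 + (-397903 + 671*(-151)) = -359779139/1427695 + (-397903 - 101321) = -359779139/1427695 - 499224 = -713099387819/1427695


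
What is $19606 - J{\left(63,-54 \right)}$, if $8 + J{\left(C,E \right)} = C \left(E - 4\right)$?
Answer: $23268$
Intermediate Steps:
$J{\left(C,E \right)} = -8 + C \left(-4 + E\right)$ ($J{\left(C,E \right)} = -8 + C \left(E - 4\right) = -8 + C \left(-4 + E\right)$)
$19606 - J{\left(63,-54 \right)} = 19606 - \left(-8 - 252 + 63 \left(-54\right)\right) = 19606 - \left(-8 - 252 - 3402\right) = 19606 - -3662 = 19606 + 3662 = 23268$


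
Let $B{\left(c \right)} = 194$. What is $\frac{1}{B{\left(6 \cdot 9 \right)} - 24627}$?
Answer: $- \frac{1}{24433} \approx -4.0928 \cdot 10^{-5}$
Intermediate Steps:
$\frac{1}{B{\left(6 \cdot 9 \right)} - 24627} = \frac{1}{194 - 24627} = \frac{1}{-24433} = - \frac{1}{24433}$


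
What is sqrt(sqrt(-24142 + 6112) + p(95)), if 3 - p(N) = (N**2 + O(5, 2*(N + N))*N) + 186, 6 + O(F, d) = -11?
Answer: sqrt(-7593 + I*sqrt(18030)) ≈ 0.7704 + 87.141*I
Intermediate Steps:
O(F, d) = -17 (O(F, d) = -6 - 11 = -17)
p(N) = -183 - N**2 + 17*N (p(N) = 3 - ((N**2 - 17*N) + 186) = 3 - (186 + N**2 - 17*N) = 3 + (-186 - N**2 + 17*N) = -183 - N**2 + 17*N)
sqrt(sqrt(-24142 + 6112) + p(95)) = sqrt(sqrt(-24142 + 6112) + (-183 - 1*95**2 + 17*95)) = sqrt(sqrt(-18030) + (-183 - 1*9025 + 1615)) = sqrt(I*sqrt(18030) + (-183 - 9025 + 1615)) = sqrt(I*sqrt(18030) - 7593) = sqrt(-7593 + I*sqrt(18030))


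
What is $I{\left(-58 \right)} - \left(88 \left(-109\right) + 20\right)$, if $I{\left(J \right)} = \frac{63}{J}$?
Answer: $\frac{555113}{58} \approx 9570.9$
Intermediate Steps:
$I{\left(-58 \right)} - \left(88 \left(-109\right) + 20\right) = \frac{63}{-58} - \left(88 \left(-109\right) + 20\right) = 63 \left(- \frac{1}{58}\right) - \left(-9592 + 20\right) = - \frac{63}{58} - -9572 = - \frac{63}{58} + 9572 = \frac{555113}{58}$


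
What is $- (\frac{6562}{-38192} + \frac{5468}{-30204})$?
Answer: $\frac{50879063}{144193896} \approx 0.35285$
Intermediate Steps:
$- (\frac{6562}{-38192} + \frac{5468}{-30204}) = - (6562 \left(- \frac{1}{38192}\right) + 5468 \left(- \frac{1}{30204}\right)) = - (- \frac{3281}{19096} - \frac{1367}{7551}) = \left(-1\right) \left(- \frac{50879063}{144193896}\right) = \frac{50879063}{144193896}$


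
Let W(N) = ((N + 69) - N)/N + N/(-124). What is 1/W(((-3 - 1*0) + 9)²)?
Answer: 372/605 ≈ 0.61488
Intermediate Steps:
W(N) = 69/N - N/124 (W(N) = ((69 + N) - N)/N + N*(-1/124) = 69/N - N/124)
1/W(((-3 - 1*0) + 9)²) = 1/(69/(((-3 - 1*0) + 9)²) - ((-3 - 1*0) + 9)²/124) = 1/(69/(((-3 + 0) + 9)²) - ((-3 + 0) + 9)²/124) = 1/(69/((-3 + 9)²) - (-3 + 9)²/124) = 1/(69/(6²) - 1/124*6²) = 1/(69/36 - 1/124*36) = 1/(69*(1/36) - 9/31) = 1/(23/12 - 9/31) = 1/(605/372) = 372/605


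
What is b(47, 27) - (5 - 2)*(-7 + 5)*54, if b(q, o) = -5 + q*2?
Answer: 413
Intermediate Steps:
b(q, o) = -5 + 2*q
b(47, 27) - (5 - 2)*(-7 + 5)*54 = (-5 + 2*47) - (5 - 2)*(-7 + 5)*54 = (-5 + 94) - 3*(-2)*54 = 89 - (-6)*54 = 89 - 1*(-324) = 89 + 324 = 413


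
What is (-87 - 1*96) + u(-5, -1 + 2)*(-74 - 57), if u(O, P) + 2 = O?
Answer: 734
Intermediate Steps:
u(O, P) = -2 + O
(-87 - 1*96) + u(-5, -1 + 2)*(-74 - 57) = (-87 - 1*96) + (-2 - 5)*(-74 - 57) = (-87 - 96) - 7*(-131) = -183 + 917 = 734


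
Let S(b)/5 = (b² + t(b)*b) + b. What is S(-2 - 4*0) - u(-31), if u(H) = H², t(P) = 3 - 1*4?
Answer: -941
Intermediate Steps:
t(P) = -1 (t(P) = 3 - 4 = -1)
S(b) = 5*b² (S(b) = 5*((b² - b) + b) = 5*b²)
S(-2 - 4*0) - u(-31) = 5*(-2 - 4*0)² - 1*(-31)² = 5*(-2 + 0)² - 1*961 = 5*(-2)² - 961 = 5*4 - 961 = 20 - 961 = -941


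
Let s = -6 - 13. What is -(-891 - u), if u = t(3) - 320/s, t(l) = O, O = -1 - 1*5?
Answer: 17135/19 ≈ 901.84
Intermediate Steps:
s = -19
O = -6 (O = -1 - 5 = -6)
t(l) = -6
u = 206/19 (u = -6 - 320/(-19) = -6 - 320*(-1)/19 = -6 - 16*(-20/19) = -6 + 320/19 = 206/19 ≈ 10.842)
-(-891 - u) = -(-891 - 1*206/19) = -(-891 - 206/19) = -1*(-17135/19) = 17135/19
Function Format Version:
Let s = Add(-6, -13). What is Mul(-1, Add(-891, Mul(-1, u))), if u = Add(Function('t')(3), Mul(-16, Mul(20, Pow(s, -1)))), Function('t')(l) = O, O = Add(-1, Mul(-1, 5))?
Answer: Rational(17135, 19) ≈ 901.84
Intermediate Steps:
s = -19
O = -6 (O = Add(-1, -5) = -6)
Function('t')(l) = -6
u = Rational(206, 19) (u = Add(-6, Mul(-16, Mul(20, Pow(-19, -1)))) = Add(-6, Mul(-16, Mul(20, Rational(-1, 19)))) = Add(-6, Mul(-16, Rational(-20, 19))) = Add(-6, Rational(320, 19)) = Rational(206, 19) ≈ 10.842)
Mul(-1, Add(-891, Mul(-1, u))) = Mul(-1, Add(-891, Mul(-1, Rational(206, 19)))) = Mul(-1, Add(-891, Rational(-206, 19))) = Mul(-1, Rational(-17135, 19)) = Rational(17135, 19)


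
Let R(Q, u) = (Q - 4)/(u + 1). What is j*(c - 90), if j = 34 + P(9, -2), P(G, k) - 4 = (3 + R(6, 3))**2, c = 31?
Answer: -11859/4 ≈ -2964.8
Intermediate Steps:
R(Q, u) = (-4 + Q)/(1 + u)
P(G, k) = 65/4 (P(G, k) = 4 + (3 + (-4 + 6)/(1 + 3))**2 = 4 + (3 + 2/4)**2 = 4 + (3 + (1/4)*2)**2 = 4 + (3 + 1/2)**2 = 4 + (7/2)**2 = 4 + 49/4 = 65/4)
j = 201/4 (j = 34 + 65/4 = 201/4 ≈ 50.250)
j*(c - 90) = 201*(31 - 90)/4 = (201/4)*(-59) = -11859/4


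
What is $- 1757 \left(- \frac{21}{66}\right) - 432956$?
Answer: $- \frac{9512733}{22} \approx -4.324 \cdot 10^{5}$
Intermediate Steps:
$- 1757 \left(- \frac{21}{66}\right) - 432956 = - 1757 \left(\left(-21\right) \frac{1}{66}\right) - 432956 = \left(-1757\right) \left(- \frac{7}{22}\right) - 432956 = \frac{12299}{22} - 432956 = - \frac{9512733}{22}$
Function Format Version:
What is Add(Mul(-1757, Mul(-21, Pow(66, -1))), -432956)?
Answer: Rational(-9512733, 22) ≈ -4.3240e+5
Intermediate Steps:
Add(Mul(-1757, Mul(-21, Pow(66, -1))), -432956) = Add(Mul(-1757, Mul(-21, Rational(1, 66))), -432956) = Add(Mul(-1757, Rational(-7, 22)), -432956) = Add(Rational(12299, 22), -432956) = Rational(-9512733, 22)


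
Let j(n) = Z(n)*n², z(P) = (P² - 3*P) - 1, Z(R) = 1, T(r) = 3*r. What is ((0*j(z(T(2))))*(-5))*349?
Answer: 0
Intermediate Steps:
z(P) = -1 + P² - 3*P
j(n) = n² (j(n) = 1*n² = n²)
((0*j(z(T(2))))*(-5))*349 = ((0*(-1 + (3*2)² - 9*2)²)*(-5))*349 = ((0*(-1 + 6² - 3*6)²)*(-5))*349 = ((0*(-1 + 36 - 18)²)*(-5))*349 = ((0*17²)*(-5))*349 = ((0*289)*(-5))*349 = (0*(-5))*349 = 0*349 = 0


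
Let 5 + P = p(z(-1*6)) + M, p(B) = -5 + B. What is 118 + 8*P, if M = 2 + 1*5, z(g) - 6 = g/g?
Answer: 150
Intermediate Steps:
z(g) = 7 (z(g) = 6 + g/g = 6 + 1 = 7)
M = 7 (M = 2 + 5 = 7)
P = 4 (P = -5 + ((-5 + 7) + 7) = -5 + (2 + 7) = -5 + 9 = 4)
118 + 8*P = 118 + 8*4 = 118 + 32 = 150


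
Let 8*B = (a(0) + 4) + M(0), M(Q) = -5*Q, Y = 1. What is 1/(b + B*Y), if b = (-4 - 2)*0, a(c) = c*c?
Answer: 2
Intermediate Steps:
a(c) = c**2
b = 0 (b = -6*0 = 0)
B = 1/2 (B = ((0**2 + 4) - 5*0)/8 = ((0 + 4) + 0)/8 = (4 + 0)/8 = (1/8)*4 = 1/2 ≈ 0.50000)
1/(b + B*Y) = 1/(0 + (1/2)*1) = 1/(0 + 1/2) = 1/(1/2) = 2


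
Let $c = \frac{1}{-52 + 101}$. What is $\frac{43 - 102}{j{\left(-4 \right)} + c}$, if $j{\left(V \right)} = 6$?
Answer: $- \frac{49}{5} \approx -9.8$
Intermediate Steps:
$c = \frac{1}{49} \approx 0.020408$
$\frac{43 - 102}{j{\left(-4 \right)} + c} = \frac{43 - 102}{6 + \frac{1}{49}} = \frac{1}{\frac{295}{49}} \left(-59\right) = \frac{49}{295} \left(-59\right) = - \frac{49}{5}$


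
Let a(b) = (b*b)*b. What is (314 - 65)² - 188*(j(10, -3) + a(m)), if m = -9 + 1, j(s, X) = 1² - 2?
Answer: 158445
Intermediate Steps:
j(s, X) = -1 (j(s, X) = 1 - 2 = -1)
m = -8
a(b) = b³ (a(b) = b²*b = b³)
(314 - 65)² - 188*(j(10, -3) + a(m)) = (314 - 65)² - 188*(-1 + (-8)³) = 249² - 188*(-1 - 512) = 62001 - 188*(-513) = 62001 - 1*(-96444) = 62001 + 96444 = 158445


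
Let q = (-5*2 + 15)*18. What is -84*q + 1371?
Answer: -6189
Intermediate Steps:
q = 90 (q = (-10 + 15)*18 = 5*18 = 90)
-84*q + 1371 = -84*90 + 1371 = -7560 + 1371 = -6189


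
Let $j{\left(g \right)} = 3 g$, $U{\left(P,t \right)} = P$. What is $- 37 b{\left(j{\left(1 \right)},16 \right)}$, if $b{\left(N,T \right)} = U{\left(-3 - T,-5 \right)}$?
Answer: $703$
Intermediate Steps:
$b{\left(N,T \right)} = -3 - T$
$- 37 b{\left(j{\left(1 \right)},16 \right)} = - 37 \left(-3 - 16\right) = \left(-37\right) \left(-19\right) = 703$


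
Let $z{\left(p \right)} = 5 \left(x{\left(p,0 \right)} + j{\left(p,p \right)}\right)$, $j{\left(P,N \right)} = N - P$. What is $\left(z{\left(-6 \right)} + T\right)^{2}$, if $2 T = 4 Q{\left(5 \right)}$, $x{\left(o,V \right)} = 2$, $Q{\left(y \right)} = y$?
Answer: $400$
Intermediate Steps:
$T = 10$ ($T = \frac{4 \cdot 5}{2} = \frac{1}{2} \cdot 20 = 10$)
$z{\left(p \right)} = 10$ ($z{\left(p \right)} = 5 \left(2 + \left(p - p\right)\right) = 5 \left(2 + 0\right) = 5 \cdot 2 = 10$)
$\left(z{\left(-6 \right)} + T\right)^{2} = \left(10 + 10\right)^{2} = 20^{2} = 400$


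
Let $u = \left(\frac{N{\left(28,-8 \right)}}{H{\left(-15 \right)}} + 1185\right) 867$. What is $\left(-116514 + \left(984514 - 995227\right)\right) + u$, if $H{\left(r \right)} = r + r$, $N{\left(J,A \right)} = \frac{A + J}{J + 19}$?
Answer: $\frac{42307318}{47} \approx 9.0016 \cdot 10^{5}$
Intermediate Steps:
$N{\left(J,A \right)} = \frac{A + J}{19 + J}$
$H{\left(r \right)} = 2 r$
$u = \frac{48286987}{47}$ ($u = \left(\frac{\frac{1}{19 + 28} \left(-8 + 28\right)}{2 \left(-15\right)} + 1185\right) 867 = \left(\frac{\frac{1}{47} \cdot 20}{-30} + 1185\right) 867 = \left(\frac{1}{47} \cdot 20 \left(- \frac{1}{30}\right) + 1185\right) 867 = \left(\frac{20}{47} \left(- \frac{1}{30}\right) + 1185\right) 867 = \left(- \frac{2}{141} + 1185\right) 867 = \frac{167083}{141} \cdot 867 = \frac{48286987}{47} \approx 1.0274 \cdot 10^{6}$)
$\left(-116514 + \left(984514 - 995227\right)\right) + u = \left(-116514 + \left(984514 - 995227\right)\right) + \frac{48286987}{47} = \left(-116514 - 10713\right) + \frac{48286987}{47} = -127227 + \frac{48286987}{47} = \frac{42307318}{47}$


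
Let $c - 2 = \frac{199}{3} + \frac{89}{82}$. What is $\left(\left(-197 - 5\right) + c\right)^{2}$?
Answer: $\frac{1063738225}{60516} \approx 17578.0$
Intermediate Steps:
$c = \frac{17077}{246}$ ($c = 2 + \left(\frac{199}{3} + \frac{89}{82}\right) = 2 + \frac{16585}{246} = \frac{17077}{246} \approx 69.419$)
$\left(\left(-197 - 5\right) + c\right)^{2} = \left(\left(-197 - 5\right) + \frac{17077}{246}\right)^{2} = \left(-202 + \frac{17077}{246}\right)^{2} = \left(- \frac{32615}{246}\right)^{2} = \frac{1063738225}{60516}$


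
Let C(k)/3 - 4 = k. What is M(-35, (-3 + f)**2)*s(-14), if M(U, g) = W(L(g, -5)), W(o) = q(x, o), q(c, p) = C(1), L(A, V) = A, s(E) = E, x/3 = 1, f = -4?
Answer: -210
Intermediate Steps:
x = 3 (x = 3*1 = 3)
C(k) = 12 + 3*k
q(c, p) = 15 (q(c, p) = 12 + 3*1 = 12 + 3 = 15)
W(o) = 15
M(U, g) = 15
M(-35, (-3 + f)**2)*s(-14) = 15*(-14) = -210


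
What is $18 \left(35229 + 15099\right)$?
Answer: $905904$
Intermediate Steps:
$18 \left(35229 + 15099\right) = 18 \cdot 50328 = 905904$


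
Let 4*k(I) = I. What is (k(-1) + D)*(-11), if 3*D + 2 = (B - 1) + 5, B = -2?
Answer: 11/4 ≈ 2.7500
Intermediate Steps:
k(I) = I/4
D = 0 (D = -⅔ + ((-2 - 1) + 5)/3 = -⅔ + (-3 + 5)/3 = -⅔ + (⅓)*2 = -⅔ + ⅔ = 0)
(k(-1) + D)*(-11) = ((¼)*(-1) + 0)*(-11) = (-¼ + 0)*(-11) = -¼*(-11) = 11/4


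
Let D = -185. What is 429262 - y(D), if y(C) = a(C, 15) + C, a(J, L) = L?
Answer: 429432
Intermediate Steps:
y(C) = 15 + C
429262 - y(D) = 429262 - (15 - 185) = 429262 - 1*(-170) = 429262 + 170 = 429432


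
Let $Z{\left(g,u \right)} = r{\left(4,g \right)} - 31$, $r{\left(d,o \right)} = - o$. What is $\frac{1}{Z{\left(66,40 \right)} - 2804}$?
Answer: $- \frac{1}{2901} \approx -0.00034471$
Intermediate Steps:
$Z{\left(g,u \right)} = -31 - g$ ($Z{\left(g,u \right)} = - g - 31 = -31 - g$)
$\frac{1}{Z{\left(66,40 \right)} - 2804} = \frac{1}{\left(-31 - 66\right) - 2804} = \frac{1}{-97 - 2804} = \frac{1}{-2901} = - \frac{1}{2901}$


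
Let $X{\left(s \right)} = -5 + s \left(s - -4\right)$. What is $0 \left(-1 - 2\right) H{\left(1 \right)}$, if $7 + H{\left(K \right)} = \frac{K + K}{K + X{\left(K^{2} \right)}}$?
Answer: $0$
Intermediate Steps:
$X{\left(s \right)} = -5 + s \left(4 + s\right)$ ($X{\left(s \right)} = -5 + s \left(s + 4\right) = -5 + s \left(4 + s\right)$)
$H{\left(K \right)} = -7 + \frac{2 K}{-5 + K + K^{4} + 4 K^{2}}$ ($H{\left(K \right)} = -7 + \frac{K + K}{K + \left(-5 + \left(K^{2}\right)^{2} + 4 K^{2}\right)} = -7 + \frac{2 K}{K + \left(-5 + K^{4} + 4 K^{2}\right)} = -7 + \frac{2 K}{-5 + K + K^{4} + 4 K^{2}}$)
$0 \left(-1 - 2\right) H{\left(1 \right)} = 0 \left(-1 - 2\right) \frac{35 - 28 \cdot 1^{2} - 7 \cdot 1^{4} - 5}{-5 + 1 + 1^{4} + 4 \cdot 1^{2}} = 0 \left(-3\right) \frac{35 - 28 - 7 - 5}{-5 + 1 + 1 + 4 \cdot 1} = 0 \frac{35 - 28 - 7 - 5}{-5 + 1 + 1 + 4} = 0 \cdot 1^{-1} \left(-5\right) = 0 \cdot 1 \left(-5\right) = 0 \left(-5\right) = 0$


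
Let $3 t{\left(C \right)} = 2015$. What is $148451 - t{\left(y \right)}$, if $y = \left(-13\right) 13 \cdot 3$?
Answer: $\frac{443338}{3} \approx 1.4778 \cdot 10^{5}$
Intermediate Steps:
$y = -507$ ($y = \left(-169\right) 3 = -507$)
$t{\left(C \right)} = \frac{2015}{3}$ ($t{\left(C \right)} = \frac{1}{3} \cdot 2015 = \frac{2015}{3}$)
$148451 - t{\left(y \right)} = 148451 - \frac{2015}{3} = \frac{443338}{3}$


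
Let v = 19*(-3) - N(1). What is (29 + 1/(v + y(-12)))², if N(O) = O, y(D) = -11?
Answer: 4000000/4761 ≈ 840.16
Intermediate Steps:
v = -58 (v = 19*(-3) - 1*1 = -57 - 1 = -58)
(29 + 1/(v + y(-12)))² = (29 + 1/(-58 - 11))² = (29 + 1/(-69))² = (29 - 1/69)² = (2000/69)² = 4000000/4761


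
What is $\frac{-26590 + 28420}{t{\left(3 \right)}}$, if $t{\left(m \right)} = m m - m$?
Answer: $305$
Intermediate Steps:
$t{\left(m \right)} = m^{2} - m$
$\frac{-26590 + 28420}{t{\left(3 \right)}} = \frac{-26590 + 28420}{3 \left(-1 + 3\right)} = \frac{1830}{3 \cdot 2} = \frac{1830}{6} = 1830 \cdot \frac{1}{6} = 305$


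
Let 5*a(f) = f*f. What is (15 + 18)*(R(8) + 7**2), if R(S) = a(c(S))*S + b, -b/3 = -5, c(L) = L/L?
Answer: 10824/5 ≈ 2164.8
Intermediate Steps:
c(L) = 1
b = 15 (b = -3*(-5) = 15)
a(f) = f**2/5 (a(f) = (f*f)/5 = f**2/5)
R(S) = 15 + S/5 (R(S) = ((1/5)*1**2)*S + 15 = ((1/5)*1)*S + 15 = S/5 + 15 = 15 + S/5)
(15 + 18)*(R(8) + 7**2) = (15 + 18)*((15 + (1/5)*8) + 7**2) = 33*((15 + 8/5) + 49) = 33*(83/5 + 49) = 33*(328/5) = 10824/5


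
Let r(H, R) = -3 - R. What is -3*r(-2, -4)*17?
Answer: -51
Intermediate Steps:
-3*r(-2, -4)*17 = -3*(-3 - 1*(-4))*17 = -3*(-3 + 4)*17 = -3*1*17 = -3*17 = -51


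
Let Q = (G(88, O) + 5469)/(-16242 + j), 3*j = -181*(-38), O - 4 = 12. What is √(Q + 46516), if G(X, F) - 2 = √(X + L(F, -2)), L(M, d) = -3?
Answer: √(20365173891610 - 31386*√85)/20924 ≈ 215.67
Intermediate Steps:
O = 16 (O = 4 + 12 = 16)
j = 6878/3 (j = (-181*(-38))/3 = (⅓)*6878 = 6878/3 ≈ 2292.7)
G(X, F) = 2 + √(-3 + X) (G(X, F) = 2 + √(X - 3) = 2 + √(-3 + X))
Q = -16413/41848 - 3*√85/41848 (Q = ((2 + √(-3 + 88)) + 5469)/(-16242 + 6878/3) = ((2 + √85) + 5469)/(-41848/3) = (5471 + √85)*(-3/41848) = -16413/41848 - 3*√85/41848 ≈ -0.39287)
√(Q + 46516) = √((-16413/41848 - 3*√85/41848) + 46516) = √(1946585155/41848 - 3*√85/41848)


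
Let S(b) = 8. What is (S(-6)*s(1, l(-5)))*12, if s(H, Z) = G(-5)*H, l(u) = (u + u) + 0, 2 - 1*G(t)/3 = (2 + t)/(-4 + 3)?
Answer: -288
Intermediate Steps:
G(t) = 12 + 3*t (G(t) = 6 - 3*(2 + t)/(-4 + 3) = 6 - 3*(2 + t)/(-1) = 6 - 3*(2 + t)*(-1) = 6 - 3*(-2 - t) = 6 + (6 + 3*t) = 12 + 3*t)
l(u) = 2*u (l(u) = 2*u + 0 = 2*u)
s(H, Z) = -3*H (s(H, Z) = (12 + 3*(-5))*H = (12 - 15)*H = -3*H)
(S(-6)*s(1, l(-5)))*12 = (8*(-3*1))*12 = (8*(-3))*12 = -24*12 = -288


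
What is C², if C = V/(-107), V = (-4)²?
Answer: 256/11449 ≈ 0.022360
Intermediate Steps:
V = 16
C = -16/107 (C = 16/(-107) = 16*(-1/107) = -16/107 ≈ -0.14953)
C² = (-16/107)² = 256/11449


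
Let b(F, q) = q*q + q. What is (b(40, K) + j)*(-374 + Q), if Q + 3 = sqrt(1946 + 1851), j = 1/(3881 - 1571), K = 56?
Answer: -2779817417/2310 + 7373521*sqrt(3797)/2310 ≈ -1.0067e+6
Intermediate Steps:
j = 1/2310 ≈ 0.00043290
b(F, q) = q + q**2 (b(F, q) = q**2 + q = q + q**2)
Q = -3 + sqrt(3797) (Q = -3 + sqrt(1946 + 1851) = -3 + sqrt(3797) ≈ 58.620)
(b(40, K) + j)*(-374 + Q) = (56*(1 + 56) + 1/2310)*(-374 + (-3 + sqrt(3797))) = (56*57 + 1/2310)*(-377 + sqrt(3797)) = (3192 + 1/2310)*(-377 + sqrt(3797)) = 7373521*(-377 + sqrt(3797))/2310 = -2779817417/2310 + 7373521*sqrt(3797)/2310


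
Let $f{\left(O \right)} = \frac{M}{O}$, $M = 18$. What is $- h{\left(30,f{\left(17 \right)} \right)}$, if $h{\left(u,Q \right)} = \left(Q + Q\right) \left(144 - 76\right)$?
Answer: $-144$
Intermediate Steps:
$f{\left(O \right)} = \frac{18}{O}$
$h{\left(u,Q \right)} = 136 Q$ ($h{\left(u,Q \right)} = 2 Q 68 = 136 Q$)
$- h{\left(30,f{\left(17 \right)} \right)} = - 136 \cdot \frac{18}{17} = - 136 \cdot 18 \cdot \frac{1}{17} = - \frac{136 \cdot 18}{17} = \left(-1\right) 144 = -144$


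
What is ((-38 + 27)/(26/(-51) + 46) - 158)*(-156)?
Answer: 14317719/580 ≈ 24686.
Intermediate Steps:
((-38 + 27)/(26/(-51) + 46) - 158)*(-156) = (-11/(26*(-1/51) + 46) - 158)*(-156) = (-11/(-26/51 + 46) - 158)*(-156) = (-11/2320/51 - 158)*(-156) = (-11*51/2320 - 158)*(-156) = (-561/2320 - 158)*(-156) = -367121/2320*(-156) = 14317719/580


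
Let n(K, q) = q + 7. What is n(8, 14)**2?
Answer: 441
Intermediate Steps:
n(K, q) = 7 + q
n(8, 14)**2 = (7 + 14)**2 = 21**2 = 441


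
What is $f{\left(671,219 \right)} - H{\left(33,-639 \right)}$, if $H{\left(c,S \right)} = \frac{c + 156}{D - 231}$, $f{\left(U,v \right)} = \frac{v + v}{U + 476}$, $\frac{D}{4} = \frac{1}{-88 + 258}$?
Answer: $\frac{27025809}{22519051} \approx 1.2001$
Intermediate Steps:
$D = \frac{2}{85}$ ($D = \frac{4}{-88 + 258} = \frac{4}{170} = 4 \cdot \frac{1}{170} = \frac{2}{85} \approx 0.023529$)
$f{\left(U,v \right)} = \frac{2 v}{476 + U}$
$H{\left(c,S \right)} = - \frac{13260}{19633} - \frac{85 c}{19633}$ ($H{\left(c,S \right)} = \frac{c + 156}{\frac{2}{85} - 231} = \frac{156 + c}{- \frac{19633}{85}} = \left(156 + c\right) \left(- \frac{85}{19633}\right) = - \frac{13260}{19633} - \frac{85 c}{19633}$)
$f{\left(671,219 \right)} - H{\left(33,-639 \right)} = 2 \cdot 219 \frac{1}{476 + 671} - \left(- \frac{13260}{19633} - \frac{2805}{19633}\right) = 2 \cdot 219 \cdot \frac{1}{1147} - \left(- \frac{13260}{19633} - \frac{2805}{19633}\right) = 2 \cdot 219 \cdot \frac{1}{1147} - - \frac{16065}{19633} = \frac{438}{1147} + \frac{16065}{19633} = \frac{27025809}{22519051}$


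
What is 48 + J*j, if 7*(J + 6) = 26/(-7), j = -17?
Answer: 7792/49 ≈ 159.02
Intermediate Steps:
J = -320/49 (J = -6 + (26/(-7))/7 = -6 + (26*(-1/7))/7 = -6 + (1/7)*(-26/7) = -6 - 26/49 = -320/49 ≈ -6.5306)
48 + J*j = 48 - 320/49*(-17) = 48 + 5440/49 = 7792/49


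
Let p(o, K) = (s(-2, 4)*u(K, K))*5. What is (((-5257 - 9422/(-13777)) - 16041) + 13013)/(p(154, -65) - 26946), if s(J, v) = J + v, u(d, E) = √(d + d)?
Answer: 1537714218879/5001739271366 + 570665115*I*√130/5001739271366 ≈ 0.30744 + 0.0013009*I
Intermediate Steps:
u(d, E) = √2*√d (u(d, E) = √(2*d) = √2*√d)
p(o, K) = 10*√2*√K (p(o, K) = ((-2 + 4)*(√2*√K))*5 = (2*(√2*√K))*5 = (2*√2*√K)*5 = 10*√2*√K)
(((-5257 - 9422/(-13777)) - 16041) + 13013)/(p(154, -65) - 26946) = (((-5257 - 9422/(-13777)) - 16041) + 13013)/(10*√2*√(-65) - 26946) = (((-5257 - 9422*(-1/13777)) - 16041) + 13013)/(10*√2*(I*√65) - 26946) = (((-5257 + 9422/13777) - 16041) + 13013)/(10*I*√130 - 26946) = ((-72416267/13777 - 16041) + 13013)/(-26946 + 10*I*√130) = (-293413124/13777 + 13013)/(-26946 + 10*I*√130) = -114133023/(13777*(-26946 + 10*I*√130))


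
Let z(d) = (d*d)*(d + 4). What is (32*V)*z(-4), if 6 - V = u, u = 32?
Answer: 0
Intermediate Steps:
V = -26 (V = 6 - 1*32 = 6 - 32 = -26)
z(d) = d**2*(4 + d)
(32*V)*z(-4) = (32*(-26))*((-4)**2*(4 - 4)) = -13312*0 = -832*0 = 0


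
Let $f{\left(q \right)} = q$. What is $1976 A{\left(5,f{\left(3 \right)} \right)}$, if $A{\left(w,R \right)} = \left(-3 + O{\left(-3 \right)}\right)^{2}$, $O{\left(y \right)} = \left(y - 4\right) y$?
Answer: $640224$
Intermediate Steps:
$O{\left(y \right)} = y \left(-4 + y\right)$ ($O{\left(y \right)} = \left(-4 + y\right) y = y \left(-4 + y\right)$)
$A{\left(w,R \right)} = 324$ ($A{\left(w,R \right)} = \left(-3 - 3 \left(-4 - 3\right)\right)^{2} = \left(-3 - -21\right)^{2} = \left(-3 + 21\right)^{2} = 18^{2} = 324$)
$1976 A{\left(5,f{\left(3 \right)} \right)} = 1976 \cdot 324 = 640224$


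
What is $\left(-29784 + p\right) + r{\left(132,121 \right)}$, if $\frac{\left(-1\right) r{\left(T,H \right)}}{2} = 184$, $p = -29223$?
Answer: $-59375$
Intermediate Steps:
$r{\left(T,H \right)} = -368$ ($r{\left(T,H \right)} = \left(-2\right) 184 = -368$)
$\left(-29784 + p\right) + r{\left(132,121 \right)} = \left(-29784 - 29223\right) - 368 = -59007 - 368 = -59375$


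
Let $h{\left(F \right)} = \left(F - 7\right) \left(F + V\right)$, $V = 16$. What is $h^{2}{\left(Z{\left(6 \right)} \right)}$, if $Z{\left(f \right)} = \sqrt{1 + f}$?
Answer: $11592 - 1890 \sqrt{7} \approx 6591.5$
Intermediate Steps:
$h{\left(F \right)} = \left(-7 + F\right) \left(16 + F\right)$ ($h{\left(F \right)} = \left(F - 7\right) \left(F + 16\right) = \left(-7 + F\right) \left(16 + F\right)$)
$h^{2}{\left(Z{\left(6 \right)} \right)} = \left(-112 + \left(\sqrt{1 + 6}\right)^{2} + 9 \sqrt{1 + 6}\right)^{2} = \left(-112 + \left(\sqrt{7}\right)^{2} + 9 \sqrt{7}\right)^{2} = \left(-112 + 7 + 9 \sqrt{7}\right)^{2} = \left(-105 + 9 \sqrt{7}\right)^{2}$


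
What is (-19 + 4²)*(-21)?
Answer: 63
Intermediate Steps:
(-19 + 4²)*(-21) = (-19 + 16)*(-21) = -3*(-21) = 63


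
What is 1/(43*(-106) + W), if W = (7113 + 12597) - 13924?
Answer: 1/1228 ≈ 0.00081433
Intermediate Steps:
W = 5786 (W = 19710 - 13924 = 5786)
1/(43*(-106) + W) = 1/(43*(-106) + 5786) = 1/(-4558 + 5786) = 1/1228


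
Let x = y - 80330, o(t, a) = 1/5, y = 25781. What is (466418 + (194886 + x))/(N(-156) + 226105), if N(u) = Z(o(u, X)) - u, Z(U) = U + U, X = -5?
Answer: 3033775/1131307 ≈ 2.6817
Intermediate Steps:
o(t, a) = ⅕
Z(U) = 2*U
x = -54549 (x = 25781 - 80330 = -54549)
N(u) = ⅖ - u (N(u) = 2*(⅕) - u = ⅖ - u)
(466418 + (194886 + x))/(N(-156) + 226105) = (466418 + (194886 - 54549))/((⅖ - 1*(-156)) + 226105) = (466418 + 140337)/((⅖ + 156) + 226105) = 606755/(782/5 + 226105) = 606755/(1131307/5) = 606755*(5/1131307) = 3033775/1131307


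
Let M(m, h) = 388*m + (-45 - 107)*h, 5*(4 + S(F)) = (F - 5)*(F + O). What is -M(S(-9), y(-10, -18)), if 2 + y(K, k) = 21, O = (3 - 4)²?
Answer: -21256/5 ≈ -4251.2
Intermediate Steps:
O = 1 (O = (-1)² = 1)
S(F) = -4 + (1 + F)*(-5 + F)/5 (S(F) = -4 + ((F - 5)*(F + 1))/5 = -4 + ((-5 + F)*(1 + F))/5 = -4 + ((1 + F)*(-5 + F))/5 = -4 + (1 + F)*(-5 + F)/5)
y(K, k) = 19 (y(K, k) = -2 + 21 = 19)
M(m, h) = -152*h + 388*m (M(m, h) = 388*m - 152*h = -152*h + 388*m)
-M(S(-9), y(-10, -18)) = -(-152*19 + 388*(-5 - ⅘*(-9) + (⅕)*(-9)²)) = -(-2888 + 388*(-5 + 36/5 + (⅕)*81)) = -(-2888 + 388*(-5 + 36/5 + 81/5)) = -(-2888 + 388*(92/5)) = -(-2888 + 35696/5) = -1*21256/5 = -21256/5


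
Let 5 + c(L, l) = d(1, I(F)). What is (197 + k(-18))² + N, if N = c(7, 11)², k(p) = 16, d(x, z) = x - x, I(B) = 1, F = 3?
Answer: 45394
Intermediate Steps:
d(x, z) = 0
c(L, l) = -5 (c(L, l) = -5 + 0 = -5)
N = 25 (N = (-5)² = 25)
(197 + k(-18))² + N = (197 + 16)² + 25 = 213² + 25 = 45369 + 25 = 45394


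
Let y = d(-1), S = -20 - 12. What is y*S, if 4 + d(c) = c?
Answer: 160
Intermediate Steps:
d(c) = -4 + c
S = -32
y = -5 (y = -4 - 1 = -5)
y*S = -5*(-32) = 160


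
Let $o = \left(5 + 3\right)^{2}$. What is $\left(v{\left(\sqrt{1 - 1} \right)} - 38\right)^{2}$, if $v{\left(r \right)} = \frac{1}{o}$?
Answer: $\frac{5909761}{4096} \approx 1442.8$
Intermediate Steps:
$o = 64$ ($o = 8^{2} = 64$)
$v{\left(r \right)} = \frac{1}{64}$
$\left(v{\left(\sqrt{1 - 1} \right)} - 38\right)^{2} = \left(\frac{1}{64} - 38\right)^{2} = \left(- \frac{2431}{64}\right)^{2} = \frac{5909761}{4096}$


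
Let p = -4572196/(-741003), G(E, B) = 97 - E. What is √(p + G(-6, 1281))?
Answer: √59943811891515/741003 ≈ 10.448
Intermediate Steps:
p = 4572196/741003 (p = -4572196*(-1/741003) = 4572196/741003 ≈ 6.1703)
√(p + G(-6, 1281)) = √(4572196/741003 + (97 - 1*(-6))) = √(4572196/741003 + (97 + 6)) = √(4572196/741003 + 103) = √(80895505/741003) = √59943811891515/741003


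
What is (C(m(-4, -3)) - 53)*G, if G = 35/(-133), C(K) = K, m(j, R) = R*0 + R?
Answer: 280/19 ≈ 14.737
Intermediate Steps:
m(j, R) = R (m(j, R) = 0 + R = R)
G = -5/19 (G = 35*(-1/133) = -5/19 ≈ -0.26316)
(C(m(-4, -3)) - 53)*G = (-3 - 53)*(-5/19) = -56*(-5/19) = 280/19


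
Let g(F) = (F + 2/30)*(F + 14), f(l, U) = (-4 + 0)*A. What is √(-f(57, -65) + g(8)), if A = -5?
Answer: √35430/15 ≈ 12.549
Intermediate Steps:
f(l, U) = 20 (f(l, U) = (-4 + 0)*(-5) = -4*(-5) = 20)
g(F) = (14 + F)*(1/15 + F) (g(F) = (F + 2*(1/30))*(14 + F) = (F + 1/15)*(14 + F) = (1/15 + F)*(14 + F) = (14 + F)*(1/15 + F))
√(-f(57, -65) + g(8)) = √(-1*20 + (14/15 + 8² + (211/15)*8)) = √(-20 + (14/15 + 64 + 1688/15)) = √(-20 + 2662/15) = √(2362/15) = √35430/15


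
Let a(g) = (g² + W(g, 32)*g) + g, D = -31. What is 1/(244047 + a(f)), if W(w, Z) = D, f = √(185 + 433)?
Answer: 5437/1330231245 + 2*√618/3990693735 ≈ 4.0997e-6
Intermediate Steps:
f = √618 ≈ 24.860
W(w, Z) = -31
a(g) = g² - 30*g (a(g) = (g² - 31*g) + g = g² - 30*g)
1/(244047 + a(f)) = 1/(244047 + √618*(-30 + √618))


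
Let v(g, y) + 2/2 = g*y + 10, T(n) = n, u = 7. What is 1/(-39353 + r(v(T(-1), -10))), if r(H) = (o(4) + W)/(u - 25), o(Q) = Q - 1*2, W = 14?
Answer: -9/354185 ≈ -2.5410e-5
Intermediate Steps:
v(g, y) = 9 + g*y (v(g, y) = -1 + (g*y + 10) = -1 + (10 + g*y) = 9 + g*y)
o(Q) = -2 + Q (o(Q) = Q - 2 = -2 + Q)
r(H) = -8/9 (r(H) = ((-2 + 4) + 14)/(7 - 25) = (2 + 14)/(-18) = 16*(-1/18) = -8/9)
1/(-39353 + r(v(T(-1), -10))) = 1/(-39353 - 8/9) = 1/(-354185/9) = -9/354185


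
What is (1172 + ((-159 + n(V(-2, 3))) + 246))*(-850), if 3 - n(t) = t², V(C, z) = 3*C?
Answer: -1042100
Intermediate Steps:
n(t) = 3 - t²
(1172 + ((-159 + n(V(-2, 3))) + 246))*(-850) = (1172 + ((-159 + (3 - (3*(-2))²)) + 246))*(-850) = (1172 + ((-159 + (3 - 1*(-6)²)) + 246))*(-850) = (1172 + ((-159 + (3 - 1*36)) + 246))*(-850) = (1172 + ((-159 + (3 - 36)) + 246))*(-850) = (1172 + ((-159 - 33) + 246))*(-850) = (1172 + (-192 + 246))*(-850) = (1172 + 54)*(-850) = 1226*(-850) = -1042100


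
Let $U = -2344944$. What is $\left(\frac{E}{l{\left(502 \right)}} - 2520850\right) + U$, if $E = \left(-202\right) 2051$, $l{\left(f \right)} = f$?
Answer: $- \frac{1221521445}{251} \approx -4.8666 \cdot 10^{6}$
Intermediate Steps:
$E = -414302$
$\left(\frac{E}{l{\left(502 \right)}} - 2520850\right) + U = \left(- \frac{414302}{502} - 2520850\right) - 2344944 = \left(\left(-414302\right) \frac{1}{502} - 2520850\right) - 2344944 = \left(- \frac{207151}{251} - 2520850\right) - 2344944 = - \frac{632940501}{251} - 2344944 = - \frac{1221521445}{251}$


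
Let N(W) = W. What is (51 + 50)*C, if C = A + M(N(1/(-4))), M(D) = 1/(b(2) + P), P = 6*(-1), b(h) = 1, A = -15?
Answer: -7676/5 ≈ -1535.2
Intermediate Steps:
P = -6
M(D) = -⅕ (M(D) = 1/(1 - 6) = 1/(-5) = -⅕)
C = -76/5 (C = -15 - ⅕ = -76/5 ≈ -15.200)
(51 + 50)*C = (51 + 50)*(-76/5) = 101*(-76/5) = -7676/5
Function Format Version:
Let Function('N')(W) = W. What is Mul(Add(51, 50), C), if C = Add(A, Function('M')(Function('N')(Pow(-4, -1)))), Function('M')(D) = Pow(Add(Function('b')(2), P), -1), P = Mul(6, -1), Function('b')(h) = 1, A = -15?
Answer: Rational(-7676, 5) ≈ -1535.2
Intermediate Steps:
P = -6
Function('M')(D) = Rational(-1, 5) (Function('M')(D) = Pow(Add(1, -6), -1) = Pow(-5, -1) = Rational(-1, 5))
C = Rational(-76, 5) (C = Add(-15, Rational(-1, 5)) = Rational(-76, 5) ≈ -15.200)
Mul(Add(51, 50), C) = Mul(Add(51, 50), Rational(-76, 5)) = Mul(101, Rational(-76, 5)) = Rational(-7676, 5)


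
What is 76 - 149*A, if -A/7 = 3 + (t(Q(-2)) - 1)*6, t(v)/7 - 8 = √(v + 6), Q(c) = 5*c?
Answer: 347395 + 87612*I ≈ 3.474e+5 + 87612.0*I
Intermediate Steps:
t(v) = 56 + 7*√(6 + v) (t(v) = 56 + 7*√(v + 6) = 56 + 7*√(6 + v))
A = -2331 - 588*I (A = -7*(3 + ((56 + 7*√(6 + 5*(-2))) - 1)*6) = -7*(3 + ((56 + 7*√(6 - 10)) - 1)*6) = -7*(3 + ((56 + 7*√(-4)) - 1)*6) = -7*(3 + ((56 + 7*(2*I)) - 1)*6) = -7*(3 + ((56 + 14*I) - 1)*6) = -7*(3 + (55 + 14*I)*6) = -7*(3 + (330 + 84*I)) = -7*(333 + 84*I) = -2331 - 588*I ≈ -2331.0 - 588.0*I)
76 - 149*A = 76 - 149*(-2331 - 588*I) = 76 + (347319 + 87612*I) = 347395 + 87612*I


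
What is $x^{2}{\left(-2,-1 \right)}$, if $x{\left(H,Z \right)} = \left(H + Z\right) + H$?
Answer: $25$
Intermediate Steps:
$x{\left(H,Z \right)} = Z + 2 H$
$x^{2}{\left(-2,-1 \right)} = \left(-1 + 2 \left(-2\right)\right)^{2} = \left(-1 - 4\right)^{2} = \left(-5\right)^{2} = 25$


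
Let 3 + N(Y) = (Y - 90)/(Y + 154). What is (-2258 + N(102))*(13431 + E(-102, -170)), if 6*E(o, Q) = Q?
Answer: -363633613/12 ≈ -3.0303e+7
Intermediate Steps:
N(Y) = -3 + (-90 + Y)/(154 + Y) (N(Y) = -3 + (Y - 90)/(Y + 154) = -3 + (-90 + Y)/(154 + Y))
E(o, Q) = Q/6
(-2258 + N(102))*(13431 + E(-102, -170)) = (-2258 + 2*(-276 - 1*102)/(154 + 102))*(13431 + (⅙)*(-170)) = (-2258 + 2*(-276 - 102)/256)*(13431 - 85/3) = (-2258 + 2*(1/256)*(-378))*(40208/3) = (-2258 - 189/64)*(40208/3) = -144701/64*40208/3 = -363633613/12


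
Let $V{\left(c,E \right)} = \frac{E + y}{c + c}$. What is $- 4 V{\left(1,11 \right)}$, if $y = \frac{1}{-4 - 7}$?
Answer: $- \frac{240}{11} \approx -21.818$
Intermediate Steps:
$y = - \frac{1}{11}$ ($y = \frac{1}{-11} = - \frac{1}{11} \approx -0.090909$)
$V{\left(c,E \right)} = \frac{- \frac{1}{11} + E}{2 c}$ ($V{\left(c,E \right)} = \frac{E - \frac{1}{11}}{c + c} = \frac{- \frac{1}{11} + E}{2 c}$)
$- 4 V{\left(1,11 \right)} = - 4 \frac{-1 + 11 \cdot 11}{22 \cdot 1} = - 4 \cdot \frac{1}{22} \cdot 1 \left(-1 + 121\right) = - 4 \cdot \frac{1}{22} \cdot 1 \cdot 120 = \left(-4\right) \frac{60}{11} = - \frac{240}{11}$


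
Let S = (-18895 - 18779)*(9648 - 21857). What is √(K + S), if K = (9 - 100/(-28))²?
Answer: √22538139178/7 ≈ 21447.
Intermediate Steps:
K = 7744/49 (K = (9 - 100*(-1/28))² = (9 + 25/7)² = (88/7)² = 7744/49 ≈ 158.04)
S = 459961866 (S = -37674*(-12209) = 459961866)
√(K + S) = √(7744/49 + 459961866) = √(22538139178/49) = √22538139178/7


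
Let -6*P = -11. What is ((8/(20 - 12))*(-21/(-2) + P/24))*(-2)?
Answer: -1523/72 ≈ -21.153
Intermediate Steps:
P = 11/6 (P = -⅙*(-11) = 11/6 ≈ 1.8333)
((8/(20 - 12))*(-21/(-2) + P/24))*(-2) = ((8/(20 - 12))*(-21/(-2) + (11/6)/24))*(-2) = ((8/8)*(-21*(-½) + (11/6)*(1/24)))*(-2) = ((8*(⅛))*(21/2 + 11/144))*(-2) = (1*(1523/144))*(-2) = (1523/144)*(-2) = -1523/72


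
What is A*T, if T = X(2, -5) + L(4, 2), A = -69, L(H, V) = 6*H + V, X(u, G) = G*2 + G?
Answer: -759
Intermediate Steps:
X(u, G) = 3*G (X(u, G) = 2*G + G = 3*G)
L(H, V) = V + 6*H
T = 11 (T = 3*(-5) + (2 + 6*4) = -15 + (2 + 24) = -15 + 26 = 11)
A*T = -69*11 = -759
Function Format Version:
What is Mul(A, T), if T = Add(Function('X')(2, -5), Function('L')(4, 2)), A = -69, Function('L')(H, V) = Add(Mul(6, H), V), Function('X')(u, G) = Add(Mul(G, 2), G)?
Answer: -759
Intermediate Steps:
Function('X')(u, G) = Mul(3, G) (Function('X')(u, G) = Add(Mul(2, G), G) = Mul(3, G))
Function('L')(H, V) = Add(V, Mul(6, H))
T = 11 (T = Add(Mul(3, -5), Add(2, Mul(6, 4))) = Add(-15, Add(2, 24)) = Add(-15, 26) = 11)
Mul(A, T) = Mul(-69, 11) = -759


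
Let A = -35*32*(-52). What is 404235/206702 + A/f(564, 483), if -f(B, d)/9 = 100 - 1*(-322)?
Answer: -5251519975/392527098 ≈ -13.379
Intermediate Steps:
A = 58240 (A = -1120*(-52) = 58240)
f(B, d) = -3798 (f(B, d) = -9*(100 - 1*(-322)) = -9*(100 + 322) = -9*422 = -3798)
404235/206702 + A/f(564, 483) = 404235/206702 + 58240/(-3798) = 404235*(1/206702) + 58240*(-1/3798) = 404235/206702 - 29120/1899 = -5251519975/392527098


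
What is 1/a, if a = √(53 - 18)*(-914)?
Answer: -√35/31990 ≈ -0.00018494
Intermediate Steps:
a = -914*√35 (a = √35*(-914) = -914*√35 ≈ -5407.3)
1/a = 1/(-914*√35) = -√35/31990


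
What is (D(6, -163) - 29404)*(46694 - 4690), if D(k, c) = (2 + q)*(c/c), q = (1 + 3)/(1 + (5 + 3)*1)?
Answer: -11114846456/9 ≈ -1.2350e+9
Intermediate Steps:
q = 4/9 (q = 4/(1 + 8*1) = 4/(1 + 8) = 4/9 ≈ 0.44444)
D(k, c) = 22/9 (D(k, c) = (2 + 4/9)*(c/c) = (22/9)*1 = 22/9)
(D(6, -163) - 29404)*(46694 - 4690) = (22/9 - 29404)*(46694 - 4690) = -264614/9*42004 = -11114846456/9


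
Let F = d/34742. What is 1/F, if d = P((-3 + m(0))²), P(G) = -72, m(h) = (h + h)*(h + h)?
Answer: -17371/36 ≈ -482.53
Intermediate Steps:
m(h) = 4*h² (m(h) = (2*h)*(2*h) = 4*h²)
d = -72
F = -36/17371 (F = -72/34742 = -72*1/34742 = -36/17371 ≈ -0.0020724)
1/F = 1/(-36/17371) = -17371/36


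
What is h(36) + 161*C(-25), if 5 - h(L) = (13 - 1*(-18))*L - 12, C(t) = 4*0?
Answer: -1099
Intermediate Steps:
C(t) = 0
h(L) = 17 - 31*L (h(L) = 5 - ((13 - 1*(-18))*L - 12) = 5 - ((13 + 18)*L - 12) = 5 - (31*L - 12) = 5 - (-12 + 31*L) = 5 + (12 - 31*L) = 17 - 31*L)
h(36) + 161*C(-25) = (17 - 31*36) + 161*0 = (17 - 1116) + 0 = -1099 + 0 = -1099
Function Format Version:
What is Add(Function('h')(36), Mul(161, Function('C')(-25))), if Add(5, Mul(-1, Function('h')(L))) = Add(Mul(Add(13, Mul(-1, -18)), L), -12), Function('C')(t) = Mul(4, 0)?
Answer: -1099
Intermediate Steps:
Function('C')(t) = 0
Function('h')(L) = Add(17, Mul(-31, L)) (Function('h')(L) = Add(5, Mul(-1, Add(Mul(Add(13, Mul(-1, -18)), L), -12))) = Add(5, Mul(-1, Add(Mul(Add(13, 18), L), -12))) = Add(5, Mul(-1, Add(Mul(31, L), -12))) = Add(5, Mul(-1, Add(-12, Mul(31, L)))) = Add(5, Add(12, Mul(-31, L))) = Add(17, Mul(-31, L)))
Add(Function('h')(36), Mul(161, Function('C')(-25))) = Add(Add(17, Mul(-31, 36)), Mul(161, 0)) = Add(Add(17, -1116), 0) = Add(-1099, 0) = -1099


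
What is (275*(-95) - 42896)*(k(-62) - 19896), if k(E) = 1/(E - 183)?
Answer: 336444313941/245 ≈ 1.3732e+9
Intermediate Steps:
k(E) = 1/(-183 + E)
(275*(-95) - 42896)*(k(-62) - 19896) = (275*(-95) - 42896)*(1/(-183 - 62) - 19896) = (-26125 - 42896)*(1/(-245) - 19896) = -69021*(-1/245 - 19896) = -69021*(-4874521/245) = 336444313941/245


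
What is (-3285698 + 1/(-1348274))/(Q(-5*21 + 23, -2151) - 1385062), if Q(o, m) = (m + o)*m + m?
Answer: -4430021185253/4605663535780 ≈ -0.96186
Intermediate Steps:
Q(o, m) = m + m*(m + o) (Q(o, m) = m*(m + o) + m = m + m*(m + o))
(-3285698 + 1/(-1348274))/(Q(-5*21 + 23, -2151) - 1385062) = (-3285698 + 1/(-1348274))/(-2151*(1 - 2151 + (-5*21 + 23)) - 1385062) = (-3285698 - 1/1348274)/(-2151*(1 - 2151 + (-105 + 23)) - 1385062) = -4430021185253/(1348274*(-2151*(1 - 2151 - 82) - 1385062)) = -4430021185253/(1348274*(-2151*(-2232) - 1385062)) = -4430021185253/(1348274*(4801032 - 1385062)) = -4430021185253/1348274/3415970 = -4430021185253/1348274*1/3415970 = -4430021185253/4605663535780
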